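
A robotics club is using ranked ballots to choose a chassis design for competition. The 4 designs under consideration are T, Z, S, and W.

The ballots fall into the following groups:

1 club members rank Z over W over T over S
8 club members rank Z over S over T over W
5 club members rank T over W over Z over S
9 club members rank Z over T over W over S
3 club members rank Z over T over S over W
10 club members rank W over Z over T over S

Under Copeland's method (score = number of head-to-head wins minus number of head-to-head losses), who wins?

Z

Pairwise results:
  T vs Z: Z wins 31–5.
  T vs S: T wins 28–8.
  T vs W: T wins 25–11.
  Z vs S: Z wins 36–0.
  Z vs W: Z wins 21–15.
  S vs W: W wins 25–11.
Copeland scores (wins − losses):
  T: 2 − 1 = 1
  Z: 3 − 0 = 3
  S: 0 − 3 = -3
  W: 1 − 2 = -1
Z has the best Copeland score.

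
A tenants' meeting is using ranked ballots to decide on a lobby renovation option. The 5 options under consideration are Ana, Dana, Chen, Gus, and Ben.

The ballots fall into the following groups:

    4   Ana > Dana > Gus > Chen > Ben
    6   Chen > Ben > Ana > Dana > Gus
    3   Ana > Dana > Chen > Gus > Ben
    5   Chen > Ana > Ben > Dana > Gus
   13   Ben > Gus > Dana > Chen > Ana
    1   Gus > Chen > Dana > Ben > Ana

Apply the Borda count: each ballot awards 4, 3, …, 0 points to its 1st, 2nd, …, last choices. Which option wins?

Ben

Borda scores:
  Ana: 4·4 + 6·2 + 3·4 + 5·3 + 13·0 + 0 = 55
  Dana: 4·3 + 6·1 + 3·3 + 5·1 + 13·2 + 2 = 60
  Chen: 4·1 + 6·4 + 3·2 + 5·4 + 13·1 + 3 = 70
  Gus: 4·2 + 6·0 + 3·1 + 5·0 + 13·3 + 4 = 54
  Ben: 4·0 + 6·3 + 3·0 + 5·2 + 13·4 + 1 = 81
Ben has the highest total.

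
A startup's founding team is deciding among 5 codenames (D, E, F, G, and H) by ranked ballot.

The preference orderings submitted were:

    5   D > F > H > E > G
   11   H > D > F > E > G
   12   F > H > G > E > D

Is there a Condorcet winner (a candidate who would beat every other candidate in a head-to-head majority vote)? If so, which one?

Head-to-head results (28 voters total):
D vs E: D wins 16–12.
D vs F: D wins 16–12.
D vs G: D wins 16–12.
D vs H: H wins 23–5.
E vs F: F wins 28–0.
E vs G: E wins 16–12.
E vs H: H wins 28–0.
F vs G: F wins 28–0.
F vs H: F wins 17–11.
G vs H: H wins 28–0.
No candidate beats all others: D beats F beats H beats D, a majority cycle.

None — there is no Condorcet winner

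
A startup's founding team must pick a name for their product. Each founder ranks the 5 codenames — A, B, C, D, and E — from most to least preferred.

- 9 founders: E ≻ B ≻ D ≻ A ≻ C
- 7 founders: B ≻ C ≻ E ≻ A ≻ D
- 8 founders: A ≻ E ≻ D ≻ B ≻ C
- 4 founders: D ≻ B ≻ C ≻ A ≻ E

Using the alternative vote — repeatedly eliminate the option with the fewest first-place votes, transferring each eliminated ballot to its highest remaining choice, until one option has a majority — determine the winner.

E

Round 1: E 9, A 8, B 7, D 4, C 0. C has the fewest and is eliminated.
Round 2: E 9, A 8, B 7, D 4. D has the fewest and is eliminated.
Round 3: B 11, E 9, A 8. A has the fewest and is eliminated.
Round 4: E 17, B 11. E has a majority.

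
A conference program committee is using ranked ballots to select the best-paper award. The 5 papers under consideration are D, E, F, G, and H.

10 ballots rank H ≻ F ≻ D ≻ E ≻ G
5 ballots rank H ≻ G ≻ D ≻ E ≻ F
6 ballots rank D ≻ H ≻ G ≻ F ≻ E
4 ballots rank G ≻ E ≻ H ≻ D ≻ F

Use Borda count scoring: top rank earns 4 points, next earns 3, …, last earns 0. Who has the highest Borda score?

Borda scores:
  D: 10·2 + 5·2 + 6·4 + 4·1 = 58
  E: 10·1 + 5·1 + 6·0 + 4·3 = 27
  F: 10·3 + 5·0 + 6·1 + 4·0 = 36
  G: 10·0 + 5·3 + 6·2 + 4·4 = 43
  H: 10·4 + 5·4 + 6·3 + 4·2 = 86
H has the highest total.

H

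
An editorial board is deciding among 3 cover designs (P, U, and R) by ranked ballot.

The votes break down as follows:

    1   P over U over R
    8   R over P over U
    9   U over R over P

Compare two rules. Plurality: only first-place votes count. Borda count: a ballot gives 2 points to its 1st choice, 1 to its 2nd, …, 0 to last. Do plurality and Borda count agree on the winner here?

Plurality first-place counts: P 1, U 9, R 8 → U.
Borda totals: P 10, U 19, R 25 → R.
The two rules disagree: plurality picks U, Borda picks R.

No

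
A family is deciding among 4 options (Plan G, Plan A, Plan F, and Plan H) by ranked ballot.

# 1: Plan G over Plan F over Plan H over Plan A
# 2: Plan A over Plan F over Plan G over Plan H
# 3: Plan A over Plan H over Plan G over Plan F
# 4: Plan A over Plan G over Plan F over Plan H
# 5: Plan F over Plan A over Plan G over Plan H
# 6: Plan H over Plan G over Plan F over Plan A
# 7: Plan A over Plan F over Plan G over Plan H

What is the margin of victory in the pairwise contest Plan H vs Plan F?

3

Ballots ranking Plan H above Plan F: 2.
Ballots ranking Plan F above Plan H: 5.
Plan F wins 5–2, a margin of 3.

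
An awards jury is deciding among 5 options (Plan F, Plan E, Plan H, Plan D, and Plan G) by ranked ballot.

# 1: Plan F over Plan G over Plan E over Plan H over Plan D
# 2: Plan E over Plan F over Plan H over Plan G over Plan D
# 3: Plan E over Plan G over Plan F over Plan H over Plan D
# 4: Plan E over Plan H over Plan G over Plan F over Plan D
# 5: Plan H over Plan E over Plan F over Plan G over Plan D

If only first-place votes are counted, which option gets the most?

First-place vote totals:
  Plan F: 1
  Plan E: 3
  Plan H: 1
  Plan D: 0
  Plan G: 0
Plan E has the most first-place votes.

Plan E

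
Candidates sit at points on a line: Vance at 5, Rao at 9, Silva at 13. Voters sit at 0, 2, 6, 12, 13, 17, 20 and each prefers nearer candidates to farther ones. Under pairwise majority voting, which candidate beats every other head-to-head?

Silva

With single-peaked preferences on a line, the Condorcet winner is the candidate closest to the median voter.
The median voter (position 12) is closest to Silva at 13.
Check: Silva vs Rao — voters closer to Silva: 4 of 7.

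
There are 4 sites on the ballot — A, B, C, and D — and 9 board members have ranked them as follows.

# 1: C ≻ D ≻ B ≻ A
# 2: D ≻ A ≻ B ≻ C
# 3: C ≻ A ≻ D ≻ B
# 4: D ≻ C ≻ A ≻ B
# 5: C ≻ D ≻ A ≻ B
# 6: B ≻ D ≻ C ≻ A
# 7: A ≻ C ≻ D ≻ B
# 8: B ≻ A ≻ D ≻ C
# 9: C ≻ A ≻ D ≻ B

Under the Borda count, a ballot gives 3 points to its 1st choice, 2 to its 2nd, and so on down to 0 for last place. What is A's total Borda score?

Borda scores:
  A: 0 + 2 + 2 + 1 + 1 + 0 + 3 + 2 + 2 = 13
  B: 1 + 1 + 0 + 0 + 0 + 3 + 0 + 3 + 0 = 8
  C: 3 + 0 + 3 + 2 + 3 + 1 + 2 + 0 + 3 = 17
  D: 2 + 3 + 1 + 3 + 2 + 2 + 1 + 1 + 1 = 16

13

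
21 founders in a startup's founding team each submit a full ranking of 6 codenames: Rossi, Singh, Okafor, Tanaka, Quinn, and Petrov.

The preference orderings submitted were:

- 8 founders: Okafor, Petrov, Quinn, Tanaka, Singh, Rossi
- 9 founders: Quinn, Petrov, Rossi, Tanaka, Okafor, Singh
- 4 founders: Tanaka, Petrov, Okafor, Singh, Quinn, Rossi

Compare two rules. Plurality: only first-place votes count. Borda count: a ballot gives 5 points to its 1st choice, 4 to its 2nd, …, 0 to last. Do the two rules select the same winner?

Plurality first-place counts: Rossi 0, Singh 0, Okafor 8, Tanaka 4, Quinn 9, Petrov 0 → Quinn.
Borda totals: Rossi 27, Singh 16, Okafor 61, Tanaka 54, Quinn 73, Petrov 84 → Petrov.
The two rules disagree: plurality picks Quinn, Borda picks Petrov.

No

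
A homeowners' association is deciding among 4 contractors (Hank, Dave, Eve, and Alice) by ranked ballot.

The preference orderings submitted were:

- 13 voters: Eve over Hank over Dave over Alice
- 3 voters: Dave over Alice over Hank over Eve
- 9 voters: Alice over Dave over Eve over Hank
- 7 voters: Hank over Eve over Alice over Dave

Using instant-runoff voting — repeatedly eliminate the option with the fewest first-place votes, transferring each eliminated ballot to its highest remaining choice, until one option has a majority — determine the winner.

Round 1: Eve 13, Alice 9, Hank 7, Dave 3. Dave has the fewest and is eliminated.
Round 2: Eve 13, Alice 12, Hank 7. Hank has the fewest and is eliminated.
Round 3: Eve 20, Alice 12. Eve has a majority.

Eve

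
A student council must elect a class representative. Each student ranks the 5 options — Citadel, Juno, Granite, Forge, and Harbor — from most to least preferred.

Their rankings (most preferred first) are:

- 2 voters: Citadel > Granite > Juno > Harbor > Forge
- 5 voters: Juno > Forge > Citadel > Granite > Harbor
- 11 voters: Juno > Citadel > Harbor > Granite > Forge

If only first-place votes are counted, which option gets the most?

First-place vote totals:
  Citadel: 2
  Juno: 16
  Granite: 0
  Forge: 0
  Harbor: 0
Juno has the most first-place votes.

Juno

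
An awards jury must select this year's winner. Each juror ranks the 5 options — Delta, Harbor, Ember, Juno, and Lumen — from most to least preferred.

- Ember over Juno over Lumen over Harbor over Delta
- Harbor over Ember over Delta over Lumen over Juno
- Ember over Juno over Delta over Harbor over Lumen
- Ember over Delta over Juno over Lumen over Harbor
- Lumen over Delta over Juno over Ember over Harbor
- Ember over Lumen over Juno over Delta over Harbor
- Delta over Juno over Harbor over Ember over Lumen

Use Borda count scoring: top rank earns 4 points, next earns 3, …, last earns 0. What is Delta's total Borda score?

15

Borda scores:
  Delta: 0 + 2 + 2 + 3 + 3 + 1 + 4 = 15
  Harbor: 1 + 4 + 1 + 0 + 0 + 0 + 2 = 8
  Ember: 4 + 3 + 4 + 4 + 1 + 4 + 1 = 21
  Juno: 3 + 0 + 3 + 2 + 2 + 2 + 3 = 15
  Lumen: 2 + 1 + 0 + 1 + 4 + 3 + 0 = 11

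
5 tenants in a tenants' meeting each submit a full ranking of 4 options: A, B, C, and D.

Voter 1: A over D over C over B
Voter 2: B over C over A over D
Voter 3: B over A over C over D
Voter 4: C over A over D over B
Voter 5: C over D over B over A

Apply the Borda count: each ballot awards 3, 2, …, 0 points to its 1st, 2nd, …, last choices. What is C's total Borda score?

10

Borda scores:
  A: 3 + 1 + 2 + 2 + 0 = 8
  B: 0 + 3 + 3 + 0 + 1 = 7
  C: 1 + 2 + 1 + 3 + 3 = 10
  D: 2 + 0 + 0 + 1 + 2 = 5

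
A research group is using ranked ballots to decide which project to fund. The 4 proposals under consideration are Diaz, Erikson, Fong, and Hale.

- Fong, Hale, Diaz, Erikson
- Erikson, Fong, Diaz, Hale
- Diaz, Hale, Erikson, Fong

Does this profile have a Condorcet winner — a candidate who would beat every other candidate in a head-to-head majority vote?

Head-to-head results (3 voters total):
Diaz vs Erikson: Diaz wins 2–1.
Diaz vs Fong: Fong wins 2–1.
Diaz vs Hale: Diaz wins 2–1.
Erikson vs Fong: Erikson wins 2–1.
Erikson vs Hale: Hale wins 2–1.
Fong vs Hale: Fong wins 2–1.
No candidate beats all others: Diaz beats Erikson beats Fong beats Diaz, a majority cycle.

No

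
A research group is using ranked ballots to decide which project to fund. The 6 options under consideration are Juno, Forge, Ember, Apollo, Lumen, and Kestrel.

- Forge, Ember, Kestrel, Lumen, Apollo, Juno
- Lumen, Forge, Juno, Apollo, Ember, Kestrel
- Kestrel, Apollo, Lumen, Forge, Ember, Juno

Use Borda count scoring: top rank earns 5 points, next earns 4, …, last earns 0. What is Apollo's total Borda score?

Borda scores:
  Juno: 0 + 3 + 0 = 3
  Forge: 5 + 4 + 2 = 11
  Ember: 4 + 1 + 1 = 6
  Apollo: 1 + 2 + 4 = 7
  Lumen: 2 + 5 + 3 = 10
  Kestrel: 3 + 0 + 5 = 8

7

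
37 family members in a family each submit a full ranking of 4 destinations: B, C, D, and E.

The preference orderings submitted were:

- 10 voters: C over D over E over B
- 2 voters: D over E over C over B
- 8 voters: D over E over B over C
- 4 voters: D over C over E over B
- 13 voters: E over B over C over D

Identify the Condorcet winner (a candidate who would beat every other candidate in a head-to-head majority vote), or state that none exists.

There is no Condorcet winner

Head-to-head results (37 voters total):
B vs C: B wins 21–16.
B vs D: D wins 24–13.
B vs E: E wins 37–0.
C vs D: C wins 23–14.
C vs E: E wins 23–14.
D vs E: D wins 24–13.
No candidate beats all others: B beats C beats D beats B, a majority cycle.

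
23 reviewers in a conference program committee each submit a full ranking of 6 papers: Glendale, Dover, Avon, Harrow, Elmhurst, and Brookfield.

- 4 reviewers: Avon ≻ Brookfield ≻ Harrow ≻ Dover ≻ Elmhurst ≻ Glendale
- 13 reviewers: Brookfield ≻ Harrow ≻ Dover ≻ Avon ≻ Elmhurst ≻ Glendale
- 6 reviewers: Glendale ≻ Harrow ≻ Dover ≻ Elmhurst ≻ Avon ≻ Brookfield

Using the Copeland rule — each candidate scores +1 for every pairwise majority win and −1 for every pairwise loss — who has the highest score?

Pairwise results:
  Glendale vs Dover: Dover wins 17–6.
  Glendale vs Avon: Avon wins 17–6.
  Glendale vs Harrow: Harrow wins 17–6.
  Glendale vs Elmhurst: Elmhurst wins 17–6.
  Glendale vs Brookfield: Brookfield wins 17–6.
  Dover vs Avon: Dover wins 19–4.
  Dover vs Harrow: Harrow wins 23–0.
  Dover vs Elmhurst: Dover wins 23–0.
  Dover vs Brookfield: Brookfield wins 17–6.
  Avon vs Harrow: Harrow wins 19–4.
  Avon vs Elmhurst: Avon wins 17–6.
  Avon vs Brookfield: Brookfield wins 13–10.
  Harrow vs Elmhurst: Harrow wins 23–0.
  Harrow vs Brookfield: Brookfield wins 17–6.
  Elmhurst vs Brookfield: Brookfield wins 17–6.
Copeland scores (wins − losses):
  Glendale: 0 − 5 = -5
  Dover: 3 − 2 = 1
  Avon: 2 − 3 = -1
  Harrow: 4 − 1 = 3
  Elmhurst: 1 − 4 = -3
  Brookfield: 5 − 0 = 5
Brookfield has the best Copeland score.

Brookfield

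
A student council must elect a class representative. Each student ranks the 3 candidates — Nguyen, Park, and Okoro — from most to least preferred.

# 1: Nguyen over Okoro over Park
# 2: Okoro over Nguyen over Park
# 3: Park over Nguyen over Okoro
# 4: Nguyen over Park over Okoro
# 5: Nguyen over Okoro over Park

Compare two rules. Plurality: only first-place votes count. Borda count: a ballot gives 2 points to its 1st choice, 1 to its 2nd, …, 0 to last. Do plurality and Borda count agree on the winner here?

Plurality first-place counts: Nguyen 3, Park 1, Okoro 1 → Nguyen.
Borda totals: Nguyen 8, Park 3, Okoro 4 → Nguyen.
The two rules agree on Nguyen.

Yes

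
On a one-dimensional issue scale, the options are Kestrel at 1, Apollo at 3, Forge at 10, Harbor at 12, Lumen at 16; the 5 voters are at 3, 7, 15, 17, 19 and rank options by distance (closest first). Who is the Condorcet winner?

Lumen

With single-peaked preferences on a line, the Condorcet winner is the candidate closest to the median voter.
The median voter (position 15) is closest to Lumen at 16.
Check: Lumen vs Forge — voters closer to Lumen: 3 of 5.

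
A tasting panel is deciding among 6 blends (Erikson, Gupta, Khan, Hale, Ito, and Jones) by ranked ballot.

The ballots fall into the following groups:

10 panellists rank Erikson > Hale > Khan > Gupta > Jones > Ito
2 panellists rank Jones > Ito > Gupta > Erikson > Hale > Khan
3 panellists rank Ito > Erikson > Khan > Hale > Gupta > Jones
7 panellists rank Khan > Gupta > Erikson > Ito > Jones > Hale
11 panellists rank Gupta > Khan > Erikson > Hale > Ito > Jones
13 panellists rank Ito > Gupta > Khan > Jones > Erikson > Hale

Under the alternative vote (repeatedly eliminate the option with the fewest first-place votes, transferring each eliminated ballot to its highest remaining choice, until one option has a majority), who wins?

Gupta

Round 1: Ito 16, Gupta 11, Erikson 10, Khan 7, Jones 2, Hale 0. Hale has the fewest and is eliminated.
Round 2: Ito 16, Gupta 11, Erikson 10, Khan 7, Jones 2. Jones has the fewest and is eliminated.
Round 3: Ito 18, Gupta 11, Erikson 10, Khan 7. Khan has the fewest and is eliminated.
Round 4: Gupta 18, Ito 18, Erikson 10. Erikson has the fewest and is eliminated.
Round 5: Gupta 28, Ito 18. Gupta has a majority.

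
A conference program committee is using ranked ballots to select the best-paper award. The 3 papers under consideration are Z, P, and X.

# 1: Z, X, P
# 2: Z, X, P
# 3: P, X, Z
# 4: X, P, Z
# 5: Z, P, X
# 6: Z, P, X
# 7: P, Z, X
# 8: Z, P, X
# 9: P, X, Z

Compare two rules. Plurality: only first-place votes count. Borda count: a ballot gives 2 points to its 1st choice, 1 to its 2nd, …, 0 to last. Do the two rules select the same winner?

Yes

Plurality first-place counts: Z 5, P 3, X 1 → Z.
Borda totals: Z 11, P 10, X 6 → Z.
The two rules agree on Z.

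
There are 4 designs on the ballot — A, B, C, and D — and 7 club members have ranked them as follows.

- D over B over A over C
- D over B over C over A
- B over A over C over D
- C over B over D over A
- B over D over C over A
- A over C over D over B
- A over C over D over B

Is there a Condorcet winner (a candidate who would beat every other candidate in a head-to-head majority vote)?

No

Head-to-head results (7 voters total):
A vs B: B wins 5–2.
A vs C: A wins 4–3.
A vs D: D wins 4–3.
B vs C: B wins 4–3.
B vs D: D wins 4–3.
C vs D: C wins 4–3.
No candidate beats all others: A beats C beats D beats A, a majority cycle.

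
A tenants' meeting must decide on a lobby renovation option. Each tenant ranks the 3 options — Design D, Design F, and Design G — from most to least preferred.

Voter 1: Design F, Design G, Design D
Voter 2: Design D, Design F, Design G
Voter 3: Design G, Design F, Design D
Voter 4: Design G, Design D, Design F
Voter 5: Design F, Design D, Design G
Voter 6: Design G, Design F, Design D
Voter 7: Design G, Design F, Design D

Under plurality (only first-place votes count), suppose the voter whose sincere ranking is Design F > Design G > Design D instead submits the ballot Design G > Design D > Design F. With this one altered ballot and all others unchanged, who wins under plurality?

First-place totals with the altered ballot: Design D 1, Design F 1, Design G 5.
The winner is unchanged: still Design G.

Design G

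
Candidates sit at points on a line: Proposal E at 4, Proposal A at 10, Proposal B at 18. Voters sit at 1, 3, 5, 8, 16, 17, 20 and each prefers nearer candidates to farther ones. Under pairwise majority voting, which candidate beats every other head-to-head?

Proposal A

With single-peaked preferences on a line, the Condorcet winner is the candidate closest to the median voter.
The median voter (position 8) is closest to Proposal A at 10.
Check: Proposal A vs Proposal E — voters closer to Proposal A: 4 of 7.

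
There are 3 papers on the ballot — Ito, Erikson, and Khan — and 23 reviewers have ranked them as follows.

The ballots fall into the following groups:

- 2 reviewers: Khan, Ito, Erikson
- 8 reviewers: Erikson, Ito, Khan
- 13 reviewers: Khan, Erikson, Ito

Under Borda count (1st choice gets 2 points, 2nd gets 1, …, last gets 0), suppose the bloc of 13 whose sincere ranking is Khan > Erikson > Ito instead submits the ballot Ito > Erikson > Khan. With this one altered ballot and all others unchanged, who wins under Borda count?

Ito

Borda totals with the altered ballot: Ito 36, Erikson 29, Khan 4.
The switch changes the winner from Khan to Ito.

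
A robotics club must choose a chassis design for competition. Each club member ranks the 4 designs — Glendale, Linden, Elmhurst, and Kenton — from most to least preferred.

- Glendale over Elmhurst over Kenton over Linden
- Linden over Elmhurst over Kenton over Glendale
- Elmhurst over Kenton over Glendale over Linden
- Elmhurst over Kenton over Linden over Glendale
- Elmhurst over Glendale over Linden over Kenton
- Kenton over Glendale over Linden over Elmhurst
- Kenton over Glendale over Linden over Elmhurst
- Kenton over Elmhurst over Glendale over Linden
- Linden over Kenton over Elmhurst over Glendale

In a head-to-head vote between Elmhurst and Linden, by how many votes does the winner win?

Ballots ranking Elmhurst above Linden: 5.
Ballots ranking Linden above Elmhurst: 4.
Elmhurst wins 5–4, a margin of 1.

1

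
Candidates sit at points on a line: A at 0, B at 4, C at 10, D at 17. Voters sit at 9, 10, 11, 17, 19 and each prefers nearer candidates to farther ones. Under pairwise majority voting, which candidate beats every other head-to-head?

C

With single-peaked preferences on a line, the Condorcet winner is the candidate closest to the median voter.
The median voter (position 11) is closest to C at 10.
Check: C vs D — voters closer to C: 3 of 5.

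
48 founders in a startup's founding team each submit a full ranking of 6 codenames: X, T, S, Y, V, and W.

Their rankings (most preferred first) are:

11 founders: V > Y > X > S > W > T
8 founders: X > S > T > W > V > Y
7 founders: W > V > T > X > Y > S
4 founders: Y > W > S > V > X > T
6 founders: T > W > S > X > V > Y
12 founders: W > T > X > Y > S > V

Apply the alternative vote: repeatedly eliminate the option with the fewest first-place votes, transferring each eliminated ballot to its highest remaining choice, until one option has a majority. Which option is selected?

W

Round 1: W 19, V 11, X 8, T 6, Y 4, S 0. S has the fewest and is eliminated.
Round 2: W 19, V 11, X 8, T 6, Y 4. Y has the fewest and is eliminated.
Round 3: W 23, V 11, X 8, T 6. T has the fewest and is eliminated.
Round 4: W 29, V 11, X 8. W has a majority.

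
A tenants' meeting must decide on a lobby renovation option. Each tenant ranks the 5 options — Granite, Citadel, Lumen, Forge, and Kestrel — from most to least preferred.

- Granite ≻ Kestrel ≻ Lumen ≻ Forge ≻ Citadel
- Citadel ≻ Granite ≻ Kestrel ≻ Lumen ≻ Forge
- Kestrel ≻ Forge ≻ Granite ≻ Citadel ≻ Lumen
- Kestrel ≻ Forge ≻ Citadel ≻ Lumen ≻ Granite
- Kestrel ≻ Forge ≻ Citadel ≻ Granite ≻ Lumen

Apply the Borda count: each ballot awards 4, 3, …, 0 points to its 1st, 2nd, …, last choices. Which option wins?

Kestrel

Borda scores:
  Granite: 4 + 3 + 2 + 0 + 1 = 10
  Citadel: 0 + 4 + 1 + 2 + 2 = 9
  Lumen: 2 + 1 + 0 + 1 + 0 = 4
  Forge: 1 + 0 + 3 + 3 + 3 = 10
  Kestrel: 3 + 2 + 4 + 4 + 4 = 17
Kestrel has the highest total.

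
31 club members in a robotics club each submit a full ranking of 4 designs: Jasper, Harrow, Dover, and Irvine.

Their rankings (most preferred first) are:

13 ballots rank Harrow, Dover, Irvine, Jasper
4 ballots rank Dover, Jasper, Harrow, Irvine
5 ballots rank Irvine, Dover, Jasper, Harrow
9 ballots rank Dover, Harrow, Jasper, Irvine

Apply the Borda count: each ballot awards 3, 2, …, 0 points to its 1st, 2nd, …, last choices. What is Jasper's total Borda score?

22

Borda scores:
  Jasper: 13·0 + 4·2 + 5·1 + 9·1 = 22
  Harrow: 13·3 + 4·1 + 5·0 + 9·2 = 61
  Dover: 13·2 + 4·3 + 5·2 + 9·3 = 75
  Irvine: 13·1 + 4·0 + 5·3 + 9·0 = 28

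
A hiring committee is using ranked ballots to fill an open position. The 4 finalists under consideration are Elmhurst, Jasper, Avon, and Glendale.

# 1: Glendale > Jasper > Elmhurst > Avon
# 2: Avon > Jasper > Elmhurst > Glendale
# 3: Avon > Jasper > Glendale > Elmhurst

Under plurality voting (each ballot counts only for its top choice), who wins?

First-place vote totals:
  Elmhurst: 0
  Jasper: 0
  Avon: 2
  Glendale: 1
Avon has the most first-place votes.

Avon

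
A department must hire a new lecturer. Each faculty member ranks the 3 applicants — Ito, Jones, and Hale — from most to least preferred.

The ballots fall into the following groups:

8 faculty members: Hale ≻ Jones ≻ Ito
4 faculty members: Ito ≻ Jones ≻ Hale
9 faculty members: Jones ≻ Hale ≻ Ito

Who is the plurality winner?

Jones

First-place vote totals:
  Ito: 4
  Jones: 9
  Hale: 8
Jones has the most first-place votes.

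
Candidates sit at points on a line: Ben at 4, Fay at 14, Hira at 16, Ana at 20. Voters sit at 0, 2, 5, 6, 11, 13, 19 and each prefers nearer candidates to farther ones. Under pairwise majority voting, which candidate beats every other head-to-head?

Ben

With single-peaked preferences on a line, the Condorcet winner is the candidate closest to the median voter.
The median voter (position 6) is closest to Ben at 4.
Check: Ben vs Ana — voters closer to Ben: 5 of 7.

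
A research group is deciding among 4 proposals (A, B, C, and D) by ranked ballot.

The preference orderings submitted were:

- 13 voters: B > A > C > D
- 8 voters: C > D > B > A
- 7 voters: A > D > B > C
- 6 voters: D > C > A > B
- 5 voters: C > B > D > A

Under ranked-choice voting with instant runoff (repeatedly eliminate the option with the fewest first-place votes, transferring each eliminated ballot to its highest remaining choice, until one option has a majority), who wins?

B

Round 1: B 13, C 13, A 7, D 6. D has the fewest and is eliminated.
Round 2: C 19, B 13, A 7. A has the fewest and is eliminated.
Round 3: B 20, C 19. B has a majority.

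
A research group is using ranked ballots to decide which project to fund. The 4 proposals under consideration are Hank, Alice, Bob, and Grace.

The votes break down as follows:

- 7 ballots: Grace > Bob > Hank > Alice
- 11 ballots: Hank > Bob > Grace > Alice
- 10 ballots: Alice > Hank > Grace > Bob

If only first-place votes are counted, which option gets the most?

First-place vote totals:
  Hank: 11
  Alice: 10
  Bob: 0
  Grace: 7
Hank has the most first-place votes.

Hank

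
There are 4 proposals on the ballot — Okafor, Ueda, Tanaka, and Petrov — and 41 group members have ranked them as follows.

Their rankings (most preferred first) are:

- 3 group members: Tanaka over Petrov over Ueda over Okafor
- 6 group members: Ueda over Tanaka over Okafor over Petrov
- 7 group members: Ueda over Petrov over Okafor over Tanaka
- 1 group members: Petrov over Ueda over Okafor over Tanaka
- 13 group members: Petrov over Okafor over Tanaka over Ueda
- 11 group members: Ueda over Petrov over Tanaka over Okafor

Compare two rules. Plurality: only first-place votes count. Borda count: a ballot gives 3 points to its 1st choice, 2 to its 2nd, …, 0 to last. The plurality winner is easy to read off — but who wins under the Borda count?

Plurality first-place counts: Okafor 0, Ueda 24, Tanaka 3, Petrov 14 → Ueda.
Borda totals: Okafor 40, Ueda 77, Tanaka 45, Petrov 84 → Petrov.

Petrov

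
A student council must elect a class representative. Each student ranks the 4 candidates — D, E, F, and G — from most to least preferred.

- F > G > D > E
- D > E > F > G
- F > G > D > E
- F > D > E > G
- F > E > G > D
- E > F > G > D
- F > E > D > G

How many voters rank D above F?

1

Ballots ranking D above F: 1.
Ballots ranking F above D: 6.
So 1 of 7 voters prefer D to F.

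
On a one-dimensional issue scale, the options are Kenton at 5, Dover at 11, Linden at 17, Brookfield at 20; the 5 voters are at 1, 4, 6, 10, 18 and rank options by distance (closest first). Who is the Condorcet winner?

Kenton

With single-peaked preferences on a line, the Condorcet winner is the candidate closest to the median voter.
The median voter (position 6) is closest to Kenton at 5.
Check: Kenton vs Linden — voters closer to Kenton: 4 of 5.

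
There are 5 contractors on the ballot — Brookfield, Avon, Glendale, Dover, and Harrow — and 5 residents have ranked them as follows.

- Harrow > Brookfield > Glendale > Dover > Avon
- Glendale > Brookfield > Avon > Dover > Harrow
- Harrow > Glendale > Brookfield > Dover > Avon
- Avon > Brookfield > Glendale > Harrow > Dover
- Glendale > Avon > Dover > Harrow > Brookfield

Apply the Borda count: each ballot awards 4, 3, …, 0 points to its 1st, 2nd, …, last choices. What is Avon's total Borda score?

9

Borda scores:
  Brookfield: 3 + 3 + 2 + 3 + 0 = 11
  Avon: 0 + 2 + 0 + 4 + 3 = 9
  Glendale: 2 + 4 + 3 + 2 + 4 = 15
  Dover: 1 + 1 + 1 + 0 + 2 = 5
  Harrow: 4 + 0 + 4 + 1 + 1 = 10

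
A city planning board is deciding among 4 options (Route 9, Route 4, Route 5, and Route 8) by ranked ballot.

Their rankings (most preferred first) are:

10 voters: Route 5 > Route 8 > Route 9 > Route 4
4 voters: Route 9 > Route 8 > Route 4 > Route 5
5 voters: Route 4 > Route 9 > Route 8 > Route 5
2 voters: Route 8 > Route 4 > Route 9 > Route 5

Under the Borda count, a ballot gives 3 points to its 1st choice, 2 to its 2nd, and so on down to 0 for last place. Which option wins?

Borda scores:
  Route 9: 10·1 + 4·3 + 5·2 + 2·1 = 34
  Route 4: 10·0 + 4·1 + 5·3 + 2·2 = 23
  Route 5: 10·3 + 4·0 + 5·0 + 2·0 = 30
  Route 8: 10·2 + 4·2 + 5·1 + 2·3 = 39
Route 8 has the highest total.

Route 8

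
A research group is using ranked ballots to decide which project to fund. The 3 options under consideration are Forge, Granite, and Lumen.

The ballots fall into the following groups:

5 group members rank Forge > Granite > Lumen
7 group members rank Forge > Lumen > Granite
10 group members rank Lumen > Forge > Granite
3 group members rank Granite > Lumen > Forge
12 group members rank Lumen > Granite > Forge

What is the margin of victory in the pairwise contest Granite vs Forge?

7

Ballots ranking Granite above Forge: 3+12 = 15.
Ballots ranking Forge above Granite: 5+7+10 = 22.
Forge wins 22–15, a margin of 7.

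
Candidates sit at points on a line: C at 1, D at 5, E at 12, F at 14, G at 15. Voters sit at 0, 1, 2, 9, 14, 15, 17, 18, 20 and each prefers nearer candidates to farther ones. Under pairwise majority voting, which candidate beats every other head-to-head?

With single-peaked preferences on a line, the Condorcet winner is the candidate closest to the median voter.
The median voter (position 14) is closest to F at 14.
Check: F vs D — voters closer to F: 5 of 9.

F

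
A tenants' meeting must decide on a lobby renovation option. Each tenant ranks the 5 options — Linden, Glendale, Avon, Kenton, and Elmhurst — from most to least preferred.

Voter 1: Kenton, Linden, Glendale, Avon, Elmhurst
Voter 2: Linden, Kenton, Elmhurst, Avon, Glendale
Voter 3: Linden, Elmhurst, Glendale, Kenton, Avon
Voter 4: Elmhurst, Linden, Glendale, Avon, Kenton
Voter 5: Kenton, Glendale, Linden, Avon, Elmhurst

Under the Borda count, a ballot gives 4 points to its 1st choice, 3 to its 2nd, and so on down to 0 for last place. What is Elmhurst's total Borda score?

9

Borda scores:
  Linden: 3 + 4 + 4 + 3 + 2 = 16
  Glendale: 2 + 0 + 2 + 2 + 3 = 9
  Avon: 1 + 1 + 0 + 1 + 1 = 4
  Kenton: 4 + 3 + 1 + 0 + 4 = 12
  Elmhurst: 0 + 2 + 3 + 4 + 0 = 9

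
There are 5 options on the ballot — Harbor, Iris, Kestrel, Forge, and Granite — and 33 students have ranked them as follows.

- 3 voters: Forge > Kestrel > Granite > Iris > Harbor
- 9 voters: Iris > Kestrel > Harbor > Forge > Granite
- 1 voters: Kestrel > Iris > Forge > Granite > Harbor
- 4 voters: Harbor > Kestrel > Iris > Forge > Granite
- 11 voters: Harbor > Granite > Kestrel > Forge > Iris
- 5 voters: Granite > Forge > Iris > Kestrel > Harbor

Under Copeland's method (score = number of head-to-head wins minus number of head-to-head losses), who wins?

Pairwise results:
  Harbor vs Iris: Iris wins 18–15.
  Harbor vs Kestrel: Kestrel wins 18–15.
  Harbor vs Forge: Harbor wins 24–9.
  Harbor vs Granite: Harbor wins 24–9.
  Iris vs Kestrel: Kestrel wins 19–14.
  Iris vs Forge: Forge wins 19–14.
  Iris vs Granite: Granite wins 19–14.
  Kestrel vs Forge: Kestrel wins 25–8.
  Kestrel vs Granite: Kestrel wins 17–16.
  Forge vs Granite: Forge wins 17–16.
Copeland scores (wins − losses):
  Harbor: 2 − 2 = 0
  Iris: 1 − 3 = -2
  Kestrel: 4 − 0 = 4
  Forge: 2 − 2 = 0
  Granite: 1 − 3 = -2
Kestrel has the best Copeland score.

Kestrel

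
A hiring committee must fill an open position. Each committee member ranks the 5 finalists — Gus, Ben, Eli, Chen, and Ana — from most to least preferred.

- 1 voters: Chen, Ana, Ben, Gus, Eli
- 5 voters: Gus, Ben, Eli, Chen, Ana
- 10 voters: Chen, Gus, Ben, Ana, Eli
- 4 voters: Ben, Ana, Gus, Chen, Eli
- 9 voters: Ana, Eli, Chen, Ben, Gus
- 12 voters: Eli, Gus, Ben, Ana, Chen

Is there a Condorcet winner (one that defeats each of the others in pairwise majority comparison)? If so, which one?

No Condorcet winner

Head-to-head results (41 voters total):
Gus vs Ben: Gus wins 27–14.
Gus vs Eli: Eli wins 21–20.
Gus vs Chen: Gus wins 21–20.
Gus vs Ana: Gus wins 27–14.
Ben vs Eli: Eli wins 21–20.
Ben vs Chen: Ben wins 21–20.
Ben vs Ana: Ben wins 31–10.
Eli vs Chen: Eli wins 26–15.
Eli vs Ana: Ana wins 24–17.
Chen vs Ana: Ana wins 25–16.
No candidate beats all others: Gus beats Ana beats Eli beats Gus, a majority cycle.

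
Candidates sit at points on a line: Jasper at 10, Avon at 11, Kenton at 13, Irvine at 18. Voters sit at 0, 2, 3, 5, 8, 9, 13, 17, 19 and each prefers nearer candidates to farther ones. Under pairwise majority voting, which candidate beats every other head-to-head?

With single-peaked preferences on a line, the Condorcet winner is the candidate closest to the median voter.
The median voter (position 8) is closest to Jasper at 10.
Check: Jasper vs Avon — voters closer to Jasper: 6 of 9.

Jasper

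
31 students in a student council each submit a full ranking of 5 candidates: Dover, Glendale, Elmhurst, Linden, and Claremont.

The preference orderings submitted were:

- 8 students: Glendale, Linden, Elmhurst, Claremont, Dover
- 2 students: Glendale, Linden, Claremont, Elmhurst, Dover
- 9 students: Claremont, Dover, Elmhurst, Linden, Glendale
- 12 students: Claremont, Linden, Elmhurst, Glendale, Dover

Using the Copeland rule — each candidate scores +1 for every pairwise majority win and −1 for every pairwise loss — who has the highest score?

Claremont

Pairwise results:
  Dover vs Glendale: Glendale wins 22–9.
  Dover vs Elmhurst: Elmhurst wins 22–9.
  Dover vs Linden: Linden wins 22–9.
  Dover vs Claremont: Claremont wins 31–0.
  Glendale vs Elmhurst: Elmhurst wins 21–10.
  Glendale vs Linden: Linden wins 21–10.
  Glendale vs Claremont: Claremont wins 21–10.
  Elmhurst vs Linden: Linden wins 22–9.
  Elmhurst vs Claremont: Claremont wins 23–8.
  Linden vs Claremont: Claremont wins 21–10.
Copeland scores (wins − losses):
  Dover: 0 − 4 = -4
  Glendale: 1 − 3 = -2
  Elmhurst: 2 − 2 = 0
  Linden: 3 − 1 = 2
  Claremont: 4 − 0 = 4
Claremont has the best Copeland score.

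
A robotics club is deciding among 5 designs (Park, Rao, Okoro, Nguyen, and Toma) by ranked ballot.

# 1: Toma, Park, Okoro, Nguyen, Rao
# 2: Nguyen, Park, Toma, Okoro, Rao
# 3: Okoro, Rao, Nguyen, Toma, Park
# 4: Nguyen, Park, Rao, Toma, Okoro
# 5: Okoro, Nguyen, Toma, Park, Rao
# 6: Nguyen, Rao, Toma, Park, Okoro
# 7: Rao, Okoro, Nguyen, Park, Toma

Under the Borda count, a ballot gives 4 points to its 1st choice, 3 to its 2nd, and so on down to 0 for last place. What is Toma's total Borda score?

Borda scores:
  Park: 3 + 3 + 0 + 3 + 1 + 1 + 1 = 12
  Rao: 0 + 0 + 3 + 2 + 0 + 3 + 4 = 12
  Okoro: 2 + 1 + 4 + 0 + 4 + 0 + 3 = 14
  Nguyen: 1 + 4 + 2 + 4 + 3 + 4 + 2 = 20
  Toma: 4 + 2 + 1 + 1 + 2 + 2 + 0 = 12

12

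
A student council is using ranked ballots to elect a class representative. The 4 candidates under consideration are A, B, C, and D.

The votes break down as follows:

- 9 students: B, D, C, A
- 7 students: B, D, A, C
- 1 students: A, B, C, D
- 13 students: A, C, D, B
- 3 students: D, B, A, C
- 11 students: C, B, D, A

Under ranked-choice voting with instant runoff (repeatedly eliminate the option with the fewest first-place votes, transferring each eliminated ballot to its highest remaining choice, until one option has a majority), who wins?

Round 1: B 16, A 14, C 11, D 3. D has the fewest and is eliminated.
Round 2: B 19, A 14, C 11. C has the fewest and is eliminated.
Round 3: B 30, A 14. B has a majority.

B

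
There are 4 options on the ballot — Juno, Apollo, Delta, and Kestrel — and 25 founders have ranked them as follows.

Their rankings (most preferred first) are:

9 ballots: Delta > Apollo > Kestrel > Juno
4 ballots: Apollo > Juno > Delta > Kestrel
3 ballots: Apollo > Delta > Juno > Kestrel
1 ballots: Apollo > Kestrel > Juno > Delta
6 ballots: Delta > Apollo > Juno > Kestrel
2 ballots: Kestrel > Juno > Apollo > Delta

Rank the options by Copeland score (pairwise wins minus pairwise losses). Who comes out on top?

Pairwise results:
  Juno vs Apollo: Apollo wins 23–2.
  Juno vs Delta: Delta wins 18–7.
  Juno vs Kestrel: Juno wins 13–12.
  Apollo vs Delta: Delta wins 15–10.
  Apollo vs Kestrel: Apollo wins 23–2.
  Delta vs Kestrel: Delta wins 22–3.
Copeland scores (wins − losses):
  Juno: 1 − 2 = -1
  Apollo: 2 − 1 = 1
  Delta: 3 − 0 = 3
  Kestrel: 0 − 3 = -3
Delta has the best Copeland score.

Delta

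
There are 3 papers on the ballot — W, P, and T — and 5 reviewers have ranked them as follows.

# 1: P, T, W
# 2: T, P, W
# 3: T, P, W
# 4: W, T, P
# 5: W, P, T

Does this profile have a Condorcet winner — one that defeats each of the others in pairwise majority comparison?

Head-to-head results (5 voters total):
W vs P: P wins 3–2.
W vs T: T wins 3–2.
P vs T: T wins 3–2.
T beats each rival — W (3–2), P (3–2) — so T is the Condorcet winner.

Yes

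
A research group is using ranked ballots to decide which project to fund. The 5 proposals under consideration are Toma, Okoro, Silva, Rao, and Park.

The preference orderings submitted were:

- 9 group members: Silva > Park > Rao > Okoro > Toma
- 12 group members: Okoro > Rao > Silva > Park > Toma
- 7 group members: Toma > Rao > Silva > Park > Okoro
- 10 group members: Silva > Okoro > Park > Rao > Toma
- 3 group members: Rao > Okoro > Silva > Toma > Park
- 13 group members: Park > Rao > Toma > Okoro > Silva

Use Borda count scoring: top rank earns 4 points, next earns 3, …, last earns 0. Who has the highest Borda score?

Rao

Borda scores:
  Toma: 9·0 + 12·0 + 7·4 + 10·0 + 3·1 + 13·2 = 57
  Okoro: 9·1 + 12·4 + 7·0 + 10·3 + 3·3 + 13·1 = 109
  Silva: 9·4 + 12·2 + 7·2 + 10·4 + 3·2 + 13·0 = 120
  Rao: 9·2 + 12·3 + 7·3 + 10·1 + 3·4 + 13·3 = 136
  Park: 9·3 + 12·1 + 7·1 + 10·2 + 3·0 + 13·4 = 118
Rao has the highest total.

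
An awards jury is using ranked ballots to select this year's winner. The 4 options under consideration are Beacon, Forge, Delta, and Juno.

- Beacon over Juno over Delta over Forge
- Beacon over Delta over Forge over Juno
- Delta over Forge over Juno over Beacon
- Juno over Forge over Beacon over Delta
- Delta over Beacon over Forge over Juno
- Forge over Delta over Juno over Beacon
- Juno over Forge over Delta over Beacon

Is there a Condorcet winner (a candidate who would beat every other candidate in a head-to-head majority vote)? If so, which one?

Head-to-head results (7 voters total):
Beacon vs Forge: Forge wins 4–3.
Beacon vs Delta: Delta wins 4–3.
Beacon vs Juno: Juno wins 4–3.
Forge vs Delta: Delta wins 4–3.
Forge vs Juno: Forge wins 4–3.
Delta vs Juno: Delta wins 4–3.
Delta beats each rival — Beacon (4–3), Forge (4–3), Juno (4–3) — so Delta is the Condorcet winner.

Delta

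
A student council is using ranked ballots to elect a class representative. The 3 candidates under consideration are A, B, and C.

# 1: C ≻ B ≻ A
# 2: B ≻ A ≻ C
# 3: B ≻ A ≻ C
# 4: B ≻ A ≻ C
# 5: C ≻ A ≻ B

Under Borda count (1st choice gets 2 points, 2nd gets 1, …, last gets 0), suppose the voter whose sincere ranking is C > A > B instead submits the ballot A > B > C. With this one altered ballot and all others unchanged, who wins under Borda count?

Borda totals with the altered ballot: A 5, B 8, C 2.
The winner is unchanged: still B.

B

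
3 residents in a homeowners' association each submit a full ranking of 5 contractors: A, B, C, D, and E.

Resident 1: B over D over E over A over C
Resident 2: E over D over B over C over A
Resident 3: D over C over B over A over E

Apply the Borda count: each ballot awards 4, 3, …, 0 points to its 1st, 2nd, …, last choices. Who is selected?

D

Borda scores:
  A: 1 + 0 + 1 = 2
  B: 4 + 2 + 2 = 8
  C: 0 + 1 + 3 = 4
  D: 3 + 3 + 4 = 10
  E: 2 + 4 + 0 = 6
D has the highest total.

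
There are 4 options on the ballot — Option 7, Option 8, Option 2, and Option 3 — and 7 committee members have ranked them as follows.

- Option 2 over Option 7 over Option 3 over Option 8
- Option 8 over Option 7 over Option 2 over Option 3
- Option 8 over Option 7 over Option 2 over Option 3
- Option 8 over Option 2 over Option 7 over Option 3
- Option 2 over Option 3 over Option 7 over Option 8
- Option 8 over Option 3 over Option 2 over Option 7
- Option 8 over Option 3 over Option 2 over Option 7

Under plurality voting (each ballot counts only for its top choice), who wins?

Option 8

First-place vote totals:
  Option 7: 0
  Option 8: 5
  Option 2: 2
  Option 3: 0
Option 8 has the most first-place votes.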